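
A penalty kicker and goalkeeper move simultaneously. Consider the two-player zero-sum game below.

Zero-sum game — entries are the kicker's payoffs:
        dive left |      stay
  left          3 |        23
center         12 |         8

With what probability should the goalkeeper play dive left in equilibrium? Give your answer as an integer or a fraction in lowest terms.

5/8

Row minima are 3 and 8, so the kicker's maximin is 8; column maxima are 12 and 23, so the goalkeeper's minimax is 12. These differ, so the equilibrium is in mixed strategies.
Let the goalkeeper play dive left with probability q. The kicker is indifferent when 3q + 23(1−q) = 12q + 8(1−q), giving q = 5/8.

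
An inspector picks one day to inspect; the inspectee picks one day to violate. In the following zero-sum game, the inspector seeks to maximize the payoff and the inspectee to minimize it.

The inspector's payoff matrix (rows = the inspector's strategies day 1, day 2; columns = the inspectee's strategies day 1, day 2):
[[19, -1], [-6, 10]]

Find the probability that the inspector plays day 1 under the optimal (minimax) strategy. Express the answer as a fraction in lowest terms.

Row minima are -1 and -6, so the inspector's maximin is -1; column maxima are 19 and 10, so the inspectee's minimax is 10. These differ, so the equilibrium is in mixed strategies.
Let the inspector play day 1 with probability p. The inspectee is indifferent when 19p − 6(1−p) = −p + 10(1−p), giving p = 4/9.

4/9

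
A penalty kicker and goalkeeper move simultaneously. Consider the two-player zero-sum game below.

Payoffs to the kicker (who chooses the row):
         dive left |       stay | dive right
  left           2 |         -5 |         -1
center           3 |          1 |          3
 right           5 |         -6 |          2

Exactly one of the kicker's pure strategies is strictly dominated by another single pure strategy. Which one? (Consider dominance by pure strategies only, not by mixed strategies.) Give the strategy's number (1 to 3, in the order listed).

Compare left with center: 3 > 2, 1 > -5, 3 > -1.
So center strictly dominates left for the kicker; left is strictly dominated.

1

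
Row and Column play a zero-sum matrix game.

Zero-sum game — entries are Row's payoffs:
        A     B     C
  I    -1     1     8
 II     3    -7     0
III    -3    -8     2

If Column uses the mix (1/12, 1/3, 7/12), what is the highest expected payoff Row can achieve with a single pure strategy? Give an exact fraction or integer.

I: (-1)·(1/12) + (1)·(1/3) + (8)·(7/12) = 59/12.
II: (3)·(1/12) + (-7)·(1/3) + (0)·(7/12) = -25/12.
III: (-3)·(1/12) + (-8)·(1/3) + (2)·(7/12) = -7/4.
The best pure response is I with expected payoff 59/12.

59/12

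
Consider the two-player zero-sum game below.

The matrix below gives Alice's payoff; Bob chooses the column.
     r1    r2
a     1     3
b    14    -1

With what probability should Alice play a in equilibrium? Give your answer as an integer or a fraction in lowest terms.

Row minima are 1 and -1, so Alice's maximin is 1; column maxima are 14 and 3, so Bob's minimax is 3. These differ, so the equilibrium is in mixed strategies.
Let Alice play a with probability p. Bob is indifferent when p + 14(1−p) = 3p − (1−p), giving p = 15/17.

15/17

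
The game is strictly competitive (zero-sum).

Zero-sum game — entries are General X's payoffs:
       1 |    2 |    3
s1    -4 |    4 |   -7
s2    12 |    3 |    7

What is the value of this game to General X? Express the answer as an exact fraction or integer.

49/15

Column 1 is strictly dominated by 3 for General Y (it gives General X more in every row).
The remaining 2×2 game on (s1, s2) × (2, 3) has no saddle point. Let General X play s1 with probability p; indifference gives 4p + 3(1−p) = −7p + 7(1−p), so p = 4/15.
Similarly General Y's optimal q on 2 is 14/15, and the value is 4·(14/15) + (-7)·(1/15) = 49/15.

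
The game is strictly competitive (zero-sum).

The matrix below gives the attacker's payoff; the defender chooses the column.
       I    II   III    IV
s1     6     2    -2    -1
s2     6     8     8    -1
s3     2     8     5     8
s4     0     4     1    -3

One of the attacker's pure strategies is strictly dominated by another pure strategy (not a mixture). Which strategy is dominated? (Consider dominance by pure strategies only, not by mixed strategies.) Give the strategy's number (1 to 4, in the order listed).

4

Compare s4 with s2: 6 > 0, 8 > 4, 8 > 1, -1 > -3.
So s2 strictly dominates s4 for the attacker; s4 is strictly dominated.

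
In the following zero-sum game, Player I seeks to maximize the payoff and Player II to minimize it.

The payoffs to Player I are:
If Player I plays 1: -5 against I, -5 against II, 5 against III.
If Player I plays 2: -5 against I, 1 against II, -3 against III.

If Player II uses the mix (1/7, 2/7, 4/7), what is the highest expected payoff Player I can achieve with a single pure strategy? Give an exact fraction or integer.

5/7

1: (-5)·(1/7) + (-5)·(2/7) + (5)·(4/7) = 5/7.
2: (-5)·(1/7) + (1)·(2/7) + (-3)·(4/7) = -15/7.
The best pure response is 1 with expected payoff 5/7.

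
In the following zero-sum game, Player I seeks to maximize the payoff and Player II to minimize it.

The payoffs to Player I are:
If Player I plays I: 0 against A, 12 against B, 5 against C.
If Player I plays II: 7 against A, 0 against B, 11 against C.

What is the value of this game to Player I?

Column C is strictly dominated by A for Player II (it gives Player I more in every row).
The remaining 2×2 game on (I, II) × (A, B) has no saddle point. Let Player I play I with probability p; indifference gives 7(1−p) = 12p, so p = 7/19.
Similarly Player II's optimal q on A is 12/19, and the value is 0·(12/19) + (12)·(7/19) = 84/19.

84/19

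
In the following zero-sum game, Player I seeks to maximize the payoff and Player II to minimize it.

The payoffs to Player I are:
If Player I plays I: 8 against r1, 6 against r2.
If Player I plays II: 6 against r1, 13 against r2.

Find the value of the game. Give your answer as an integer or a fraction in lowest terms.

Row minima are 6 and 6, so Player I's maximin is 6; column maxima are 8 and 13, so Player II's minimax is 8. These differ, so the equilibrium is in mixed strategies.
Let Player I play I with probability p. Player II is indifferent when 8p + 6(1−p) = 6p + 13(1−p), giving p = 7/9.
Let Player II play r1 with probability q. Player I is indifferent when 8q + 6(1−q) = 6q + 13(1−q), giving q = 7/9.
The value is 8·(7/9) + (6)·(2/9) = 68/9.

68/9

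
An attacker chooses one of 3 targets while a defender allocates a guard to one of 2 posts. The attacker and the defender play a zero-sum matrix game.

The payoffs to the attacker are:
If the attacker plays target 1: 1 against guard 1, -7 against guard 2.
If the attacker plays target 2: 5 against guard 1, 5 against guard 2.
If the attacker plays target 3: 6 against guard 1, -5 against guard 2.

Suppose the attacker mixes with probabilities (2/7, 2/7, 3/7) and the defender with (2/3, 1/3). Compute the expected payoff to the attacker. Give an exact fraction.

Against (2/3, 1/3), each row's expected payoff is target 1: -5/3; target 2: 5; target 3: 7/3.
Taking the (2/7, 2/7, 3/7)-weighted average: (2/7)·(-5/3) + (2/7)·(5) + (3/7)·(7/3) = 41/21.

41/21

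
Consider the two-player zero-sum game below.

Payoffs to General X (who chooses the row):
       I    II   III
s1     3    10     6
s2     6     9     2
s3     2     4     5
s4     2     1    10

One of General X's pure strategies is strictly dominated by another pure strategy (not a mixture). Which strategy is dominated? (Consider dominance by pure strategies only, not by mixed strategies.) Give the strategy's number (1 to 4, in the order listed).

3

Compare s3 with s1: 3 > 2, 10 > 4, 6 > 5.
So s1 strictly dominates s3 for General X; s3 is strictly dominated.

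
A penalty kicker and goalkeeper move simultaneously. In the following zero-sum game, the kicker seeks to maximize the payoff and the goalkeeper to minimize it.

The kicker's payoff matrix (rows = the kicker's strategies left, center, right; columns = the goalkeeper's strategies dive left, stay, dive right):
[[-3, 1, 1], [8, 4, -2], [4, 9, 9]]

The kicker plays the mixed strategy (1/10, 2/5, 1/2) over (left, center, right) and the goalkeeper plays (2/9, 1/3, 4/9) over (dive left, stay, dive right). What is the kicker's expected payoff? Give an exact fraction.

Against (2/9, 1/3, 4/9), each row's expected payoff is left: 1/9; center: 20/9; right: 71/9.
Taking the (1/10, 2/5, 1/2)-weighted average: (1/10)·(1/9) + (2/5)·(20/9) + (1/2)·(71/9) = 218/45.

218/45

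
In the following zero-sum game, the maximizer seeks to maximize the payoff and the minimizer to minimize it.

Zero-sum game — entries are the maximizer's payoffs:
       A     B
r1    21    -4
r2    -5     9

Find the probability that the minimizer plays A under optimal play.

Row minima are -4 and -5, so the maximizer's maximin is -4; column maxima are 21 and 9, so the minimizer's minimax is 9. These differ, so the equilibrium is in mixed strategies.
Let the minimizer play A with probability q. The maximizer is indifferent when 21q − 4(1−q) = −5q + 9(1−q), giving q = 1/3.

1/3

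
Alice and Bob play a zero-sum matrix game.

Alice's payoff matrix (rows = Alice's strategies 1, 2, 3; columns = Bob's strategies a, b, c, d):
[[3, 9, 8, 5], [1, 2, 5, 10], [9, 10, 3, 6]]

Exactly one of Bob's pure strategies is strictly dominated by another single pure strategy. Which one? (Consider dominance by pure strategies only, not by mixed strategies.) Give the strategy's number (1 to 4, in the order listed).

2

Bob prefers columns that give Alice less. Compare b with a: 3 < 9, 1 < 2, 9 < 10.
So a strictly dominates b for Bob; b is strictly dominated.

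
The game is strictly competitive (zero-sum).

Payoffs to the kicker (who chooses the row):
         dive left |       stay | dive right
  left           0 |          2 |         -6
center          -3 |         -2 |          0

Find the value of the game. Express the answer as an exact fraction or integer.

-2

Column stay is strictly dominated by dive left for the goalkeeper (it gives the kicker more in every row).
The remaining 2×2 game on (left, center) × (dive left, dive right) has no saddle point. Let the kicker play left with probability p; indifference gives −3(1−p) = −6p, so p = 1/3.
Similarly the goalkeeper's optimal q on dive left is 2/3, and the value is 0·(2/3) + (-6)·(1/3) = -2.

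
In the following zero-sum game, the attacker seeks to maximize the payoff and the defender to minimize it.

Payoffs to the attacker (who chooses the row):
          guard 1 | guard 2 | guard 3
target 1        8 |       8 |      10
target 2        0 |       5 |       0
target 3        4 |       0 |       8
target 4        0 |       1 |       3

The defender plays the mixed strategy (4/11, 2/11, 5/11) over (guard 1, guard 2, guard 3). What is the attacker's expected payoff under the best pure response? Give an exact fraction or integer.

98/11

target 1: (8)·(4/11) + (8)·(2/11) + (10)·(5/11) = 98/11.
target 2: (0)·(4/11) + (5)·(2/11) + (0)·(5/11) = 10/11.
target 3: (4)·(4/11) + (0)·(2/11) + (8)·(5/11) = 56/11.
target 4: (0)·(4/11) + (1)·(2/11) + (3)·(5/11) = 17/11.
The best pure response is target 1 with expected payoff 98/11.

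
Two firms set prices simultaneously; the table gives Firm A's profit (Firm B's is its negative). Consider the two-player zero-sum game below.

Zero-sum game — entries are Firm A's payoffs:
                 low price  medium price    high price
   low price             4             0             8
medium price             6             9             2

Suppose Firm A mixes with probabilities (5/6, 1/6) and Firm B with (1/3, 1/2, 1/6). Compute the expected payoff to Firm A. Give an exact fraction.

121/36

Against (1/3, 1/2, 1/6), each row's expected payoff is low price: 8/3; medium price: 41/6.
Taking the (5/6, 1/6)-weighted average: (5/6)·(8/3) + (1/6)·(41/6) = 121/36.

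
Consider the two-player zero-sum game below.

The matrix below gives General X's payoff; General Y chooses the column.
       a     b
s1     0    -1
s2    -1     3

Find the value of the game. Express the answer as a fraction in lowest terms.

-1/5

Row minima are -1 and -1, so General X's maximin is -1; column maxima are 0 and 3, so General Y's minimax is 0. These differ, so the equilibrium is in mixed strategies.
Let General X play s1 with probability p. General Y is indifferent when −(1−p) = −p + 3(1−p), giving p = 4/5.
Let General Y play a with probability q. General X is indifferent when −(1−q) = −q + 3(1−q), giving q = 4/5.
The value is 0·(4/5) + (-1)·(1/5) = -1/5.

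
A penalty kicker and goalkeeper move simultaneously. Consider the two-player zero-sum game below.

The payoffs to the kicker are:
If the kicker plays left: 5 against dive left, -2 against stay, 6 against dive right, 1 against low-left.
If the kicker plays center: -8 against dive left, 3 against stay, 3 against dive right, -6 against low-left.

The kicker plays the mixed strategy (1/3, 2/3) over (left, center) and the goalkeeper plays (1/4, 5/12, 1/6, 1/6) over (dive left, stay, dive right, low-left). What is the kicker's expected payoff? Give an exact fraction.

Against (1/4, 5/12, 1/6, 1/6), each row's expected payoff is left: 19/12; center: -5/4.
Taking the (1/3, 2/3)-weighted average: (1/3)·(19/12) + (2/3)·(-5/4) = -11/36.

-11/36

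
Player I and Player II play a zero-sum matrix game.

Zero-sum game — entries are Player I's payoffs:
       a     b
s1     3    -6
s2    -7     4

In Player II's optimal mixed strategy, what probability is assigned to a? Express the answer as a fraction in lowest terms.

Row minima are -6 and -7, so Player I's maximin is -6; column maxima are 3 and 4, so Player II's minimax is 3. These differ, so the equilibrium is in mixed strategies.
Let Player II play a with probability q. Player I is indifferent when 3q − 6(1−q) = −7q + 4(1−q), giving q = 1/2.

1/2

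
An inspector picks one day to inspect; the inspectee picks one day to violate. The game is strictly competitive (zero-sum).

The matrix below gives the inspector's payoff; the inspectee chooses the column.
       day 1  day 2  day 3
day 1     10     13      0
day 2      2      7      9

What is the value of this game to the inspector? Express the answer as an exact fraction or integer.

90/17

Column day 2 is strictly dominated by day 1 for the inspectee (it gives the inspector more in every row).
The remaining 2×2 game on (day 1, day 2) × (day 1, day 3) has no saddle point. Let the inspector play day 1 with probability p; indifference gives 10p + 2(1−p) = 9(1−p), so p = 7/17.
Similarly the inspectee's optimal q on day 1 is 9/17, and the value is 10·(9/17) + (0)·(8/17) = 90/17.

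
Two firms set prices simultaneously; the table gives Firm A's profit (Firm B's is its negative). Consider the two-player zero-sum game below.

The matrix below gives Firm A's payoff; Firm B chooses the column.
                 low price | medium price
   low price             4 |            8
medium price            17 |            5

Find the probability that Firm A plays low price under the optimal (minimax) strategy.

Row minima are 4 and 5, so Firm A's maximin is 5; column maxima are 17 and 8, so Firm B's minimax is 8. These differ, so the equilibrium is in mixed strategies.
Let Firm A play low price with probability p. Firm B is indifferent when 4p + 17(1−p) = 8p + 5(1−p), giving p = 3/4.

3/4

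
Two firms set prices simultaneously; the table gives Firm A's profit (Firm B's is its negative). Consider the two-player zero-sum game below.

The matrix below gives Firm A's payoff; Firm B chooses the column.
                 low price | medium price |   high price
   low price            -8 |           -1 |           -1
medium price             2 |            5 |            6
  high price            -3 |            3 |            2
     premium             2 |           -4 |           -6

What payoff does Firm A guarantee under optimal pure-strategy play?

2

Row minima: -8, 2, -3, -6 → Firm A's maximin is 2.
Column maxima: 2, 5, 6 → Firm B's minimax is 2.
They coincide at (medium price, low price), so the value is 2.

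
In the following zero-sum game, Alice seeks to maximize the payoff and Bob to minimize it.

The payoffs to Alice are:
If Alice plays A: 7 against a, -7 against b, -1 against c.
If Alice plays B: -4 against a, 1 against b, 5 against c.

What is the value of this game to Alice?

-21/19

Column c is strictly dominated by b for Bob (it gives Alice more in every row).
The remaining 2×2 game on (A, B) × (a, b) has no saddle point. Let Alice play A with probability p; indifference gives 7p − 4(1−p) = −7p + (1−p), so p = 5/19.
Similarly Bob's optimal q on a is 8/19, and the value is 7·(8/19) + (-7)·(11/19) = -21/19.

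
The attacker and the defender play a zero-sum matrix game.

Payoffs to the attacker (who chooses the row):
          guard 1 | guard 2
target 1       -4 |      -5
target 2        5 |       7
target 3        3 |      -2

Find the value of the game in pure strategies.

Row minima: -5, 5, -2 → the attacker's maximin is 5.
Column maxima: 5, 7 → the defender's minimax is 5.
They coincide at (target 2, guard 1), so the value is 5.

5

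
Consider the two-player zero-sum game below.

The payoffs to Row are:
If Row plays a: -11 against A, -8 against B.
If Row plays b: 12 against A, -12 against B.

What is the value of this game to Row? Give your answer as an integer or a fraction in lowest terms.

Row minima are -11 and -12, so Row's maximin is -11; column maxima are 12 and -8, so Column's minimax is -8. These differ, so the equilibrium is in mixed strategies.
Let Row play a with probability p. Column is indifferent when −11p + 12(1−p) = −8p − 12(1−p), giving p = 8/9.
Let Column play A with probability q. Row is indifferent when −11q − 8(1−q) = 12q − 12(1−q), giving q = 4/27.
The value is -11·(4/27) + (-8)·(23/27) = -76/9.

-76/9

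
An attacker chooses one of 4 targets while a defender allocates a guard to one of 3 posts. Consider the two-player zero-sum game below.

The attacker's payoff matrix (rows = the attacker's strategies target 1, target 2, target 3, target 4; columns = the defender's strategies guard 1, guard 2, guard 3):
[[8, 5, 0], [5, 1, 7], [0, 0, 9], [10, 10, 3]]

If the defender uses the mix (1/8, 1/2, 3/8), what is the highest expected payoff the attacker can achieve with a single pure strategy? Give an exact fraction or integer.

target 1: (8)·(1/8) + (5)·(1/2) + (0)·(3/8) = 7/2.
target 2: (5)·(1/8) + (1)·(1/2) + (7)·(3/8) = 15/4.
target 3: (0)·(1/8) + (0)·(1/2) + (9)·(3/8) = 27/8.
target 4: (10)·(1/8) + (10)·(1/2) + (3)·(3/8) = 59/8.
The best pure response is target 4 with expected payoff 59/8.

59/8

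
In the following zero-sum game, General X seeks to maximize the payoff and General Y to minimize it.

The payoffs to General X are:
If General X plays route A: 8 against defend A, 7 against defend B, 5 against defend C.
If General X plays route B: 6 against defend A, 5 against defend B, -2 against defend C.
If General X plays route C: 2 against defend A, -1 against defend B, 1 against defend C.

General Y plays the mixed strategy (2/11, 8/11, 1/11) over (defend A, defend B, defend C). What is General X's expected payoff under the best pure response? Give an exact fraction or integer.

route A: (8)·(2/11) + (7)·(8/11) + (5)·(1/11) = 7.
route B: (6)·(2/11) + (5)·(8/11) + (-2)·(1/11) = 50/11.
route C: (2)·(2/11) + (-1)·(8/11) + (1)·(1/11) = -3/11.
The best pure response is route A with expected payoff 7.

7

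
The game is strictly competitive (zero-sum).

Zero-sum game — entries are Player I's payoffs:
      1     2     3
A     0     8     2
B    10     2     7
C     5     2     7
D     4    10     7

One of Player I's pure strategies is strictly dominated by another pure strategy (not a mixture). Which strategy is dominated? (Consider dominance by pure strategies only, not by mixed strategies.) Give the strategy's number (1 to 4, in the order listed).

1

Compare A with D: 4 > 0, 10 > 8, 7 > 2.
So D strictly dominates A for Player I; A is strictly dominated.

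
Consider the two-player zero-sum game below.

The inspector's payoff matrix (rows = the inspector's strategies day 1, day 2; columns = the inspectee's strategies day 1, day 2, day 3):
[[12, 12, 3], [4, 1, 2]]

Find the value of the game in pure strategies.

3

Row minima: 3, 1 → the inspector's maximin is 3.
Column maxima: 12, 12, 3 → the inspectee's minimax is 3.
They coincide at (day 1, day 3), so the value is 3.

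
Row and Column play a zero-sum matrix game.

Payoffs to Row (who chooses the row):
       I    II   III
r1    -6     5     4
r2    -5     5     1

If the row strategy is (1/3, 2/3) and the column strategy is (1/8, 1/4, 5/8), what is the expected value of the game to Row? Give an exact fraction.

11/6

Against (1/8, 1/4, 5/8), each row's expected payoff is r1: 3; r2: 5/4.
Taking the (1/3, 2/3)-weighted average: (1/3)·(3) + (2/3)·(5/4) = 11/6.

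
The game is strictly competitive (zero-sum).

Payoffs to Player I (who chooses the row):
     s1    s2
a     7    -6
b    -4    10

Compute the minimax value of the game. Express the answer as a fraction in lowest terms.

Row minima are -6 and -4, so Player I's maximin is -4; column maxima are 7 and 10, so Player II's minimax is 7. These differ, so the equilibrium is in mixed strategies.
Let Player I play a with probability p. Player II is indifferent when 7p − 4(1−p) = −6p + 10(1−p), giving p = 14/27.
Let Player II play s1 with probability q. Player I is indifferent when 7q − 6(1−q) = −4q + 10(1−q), giving q = 16/27.
The value is 7·(16/27) + (-6)·(11/27) = 46/27.

46/27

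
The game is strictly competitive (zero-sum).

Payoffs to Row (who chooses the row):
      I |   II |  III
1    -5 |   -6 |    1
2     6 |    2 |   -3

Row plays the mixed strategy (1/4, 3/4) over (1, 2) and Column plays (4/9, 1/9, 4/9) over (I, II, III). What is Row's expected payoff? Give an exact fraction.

5/9

Against (4/9, 1/9, 4/9), each row's expected payoff is 1: -22/9; 2: 14/9.
Taking the (1/4, 3/4)-weighted average: (1/4)·(-22/9) + (3/4)·(14/9) = 5/9.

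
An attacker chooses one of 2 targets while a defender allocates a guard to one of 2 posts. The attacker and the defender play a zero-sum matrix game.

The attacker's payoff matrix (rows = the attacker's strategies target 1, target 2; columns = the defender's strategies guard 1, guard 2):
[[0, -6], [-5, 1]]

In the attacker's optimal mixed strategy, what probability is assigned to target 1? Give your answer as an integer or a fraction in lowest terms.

1/2

Row minima are -6 and -5, so the attacker's maximin is -5; column maxima are 0 and 1, so the defender's minimax is 0. These differ, so the equilibrium is in mixed strategies.
Let the attacker play target 1 with probability p. The defender is indifferent when −5(1−p) = −6p + (1−p), giving p = 1/2.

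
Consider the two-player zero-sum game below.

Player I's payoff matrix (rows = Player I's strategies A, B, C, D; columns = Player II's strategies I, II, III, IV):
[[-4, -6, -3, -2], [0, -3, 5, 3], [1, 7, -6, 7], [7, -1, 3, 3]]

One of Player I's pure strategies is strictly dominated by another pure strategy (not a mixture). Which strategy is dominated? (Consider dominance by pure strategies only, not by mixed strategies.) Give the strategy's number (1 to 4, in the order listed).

1

Compare A with B: 0 > -4, -3 > -6, 5 > -3, 3 > -2.
So B strictly dominates A for Player I; A is strictly dominated.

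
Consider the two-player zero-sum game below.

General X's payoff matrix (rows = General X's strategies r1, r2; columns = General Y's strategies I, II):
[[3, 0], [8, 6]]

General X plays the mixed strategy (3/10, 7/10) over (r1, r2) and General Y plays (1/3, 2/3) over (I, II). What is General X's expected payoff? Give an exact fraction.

Against (1/3, 2/3), each row's expected payoff is r1: 1; r2: 20/3.
Taking the (3/10, 7/10)-weighted average: (3/10)·(1) + (7/10)·(20/3) = 149/30.

149/30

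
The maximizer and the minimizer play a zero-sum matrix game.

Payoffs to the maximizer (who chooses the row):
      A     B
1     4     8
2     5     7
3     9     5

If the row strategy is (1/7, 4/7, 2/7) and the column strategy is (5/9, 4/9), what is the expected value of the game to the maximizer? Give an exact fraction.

Against (5/9, 4/9), each row's expected payoff is 1: 52/9; 2: 53/9; 3: 65/9.
Taking the (1/7, 4/7, 2/7)-weighted average: (1/7)·(52/9) + (4/7)·(53/9) + (2/7)·(65/9) = 394/63.

394/63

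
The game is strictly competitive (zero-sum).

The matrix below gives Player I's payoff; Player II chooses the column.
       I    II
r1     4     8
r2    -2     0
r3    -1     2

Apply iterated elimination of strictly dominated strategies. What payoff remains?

4

Column II is strictly dominated by I for Player II (4<8, -2<0, -1<2); eliminate II.
Row r2 is strictly dominated by row r1 (4>-2); eliminate r2.
Row r3 is strictly dominated by row r1 (4>-1); eliminate r3.
Only (r1, I) remains, with payoff 4.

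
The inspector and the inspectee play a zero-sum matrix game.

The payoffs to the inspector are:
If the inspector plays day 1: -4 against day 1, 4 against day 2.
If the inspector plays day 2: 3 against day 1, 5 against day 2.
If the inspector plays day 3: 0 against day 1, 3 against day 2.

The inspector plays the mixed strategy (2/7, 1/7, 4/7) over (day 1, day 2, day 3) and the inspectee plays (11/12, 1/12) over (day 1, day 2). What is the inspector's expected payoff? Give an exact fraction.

-5/14

Against (11/12, 1/12), each row's expected payoff is day 1: -10/3; day 2: 19/6; day 3: 1/4.
Taking the (2/7, 1/7, 4/7)-weighted average: (2/7)·(-10/3) + (1/7)·(19/6) + (4/7)·(1/4) = -5/14.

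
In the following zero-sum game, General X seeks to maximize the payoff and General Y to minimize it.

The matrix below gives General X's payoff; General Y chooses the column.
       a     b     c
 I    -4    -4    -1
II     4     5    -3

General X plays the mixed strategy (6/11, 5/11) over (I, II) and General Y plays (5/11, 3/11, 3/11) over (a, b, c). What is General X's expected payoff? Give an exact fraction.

-80/121

Against (5/11, 3/11, 3/11), each row's expected payoff is I: -35/11; II: 26/11.
Taking the (6/11, 5/11)-weighted average: (6/11)·(-35/11) + (5/11)·(26/11) = -80/121.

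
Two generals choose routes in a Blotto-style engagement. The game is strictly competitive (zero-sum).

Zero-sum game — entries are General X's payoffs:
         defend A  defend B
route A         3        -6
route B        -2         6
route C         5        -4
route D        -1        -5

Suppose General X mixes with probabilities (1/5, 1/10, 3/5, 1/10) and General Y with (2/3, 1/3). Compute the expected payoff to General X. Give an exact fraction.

Against (2/3, 1/3), each row's expected payoff is route A: 0; route B: 2/3; route C: 2; route D: -7/3.
Taking the (1/5, 1/10, 3/5, 1/10)-weighted average: (1/5)·(0) + (1/10)·(2/3) + (3/5)·(2) + (1/10)·(-7/3) = 31/30.

31/30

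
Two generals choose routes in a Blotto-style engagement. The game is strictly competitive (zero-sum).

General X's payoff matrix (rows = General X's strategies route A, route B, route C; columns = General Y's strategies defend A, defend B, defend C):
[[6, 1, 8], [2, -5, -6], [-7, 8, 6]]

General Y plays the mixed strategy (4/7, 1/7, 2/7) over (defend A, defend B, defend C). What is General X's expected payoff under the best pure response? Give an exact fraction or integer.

41/7

route A: (6)·(4/7) + (1)·(1/7) + (8)·(2/7) = 41/7.
route B: (2)·(4/7) + (-5)·(1/7) + (-6)·(2/7) = -9/7.
route C: (-7)·(4/7) + (8)·(1/7) + (6)·(2/7) = -8/7.
The best pure response is route A with expected payoff 41/7.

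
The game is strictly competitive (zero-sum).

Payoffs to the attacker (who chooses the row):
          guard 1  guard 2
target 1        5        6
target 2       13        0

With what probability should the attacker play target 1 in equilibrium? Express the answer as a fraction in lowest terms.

Row minima are 5 and 0, so the attacker's maximin is 5; column maxima are 13 and 6, so the defender's minimax is 6. These differ, so the equilibrium is in mixed strategies.
Let the attacker play target 1 with probability p. The defender is indifferent when 5p + 13(1−p) = 6p, giving p = 13/14.

13/14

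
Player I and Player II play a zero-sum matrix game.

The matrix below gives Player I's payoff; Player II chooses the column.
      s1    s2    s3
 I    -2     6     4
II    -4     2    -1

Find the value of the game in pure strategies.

-2

Row minima: -2, -4 → Player I's maximin is -2.
Column maxima: -2, 6, 4 → Player II's minimax is -2.
They coincide at (I, s1), so the value is -2.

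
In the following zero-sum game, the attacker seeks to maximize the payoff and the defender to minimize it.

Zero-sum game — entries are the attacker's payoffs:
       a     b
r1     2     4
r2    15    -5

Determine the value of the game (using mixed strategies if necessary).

35/11

Row minima are 2 and -5, so the attacker's maximin is 2; column maxima are 15 and 4, so the defender's minimax is 4. These differ, so the equilibrium is in mixed strategies.
Let the attacker play r1 with probability p. The defender is indifferent when 2p + 15(1−p) = 4p − 5(1−p), giving p = 10/11.
Let the defender play a with probability q. The attacker is indifferent when 2q + 4(1−q) = 15q − 5(1−q), giving q = 9/22.
The value is 2·(9/22) + (4)·(13/22) = 35/11.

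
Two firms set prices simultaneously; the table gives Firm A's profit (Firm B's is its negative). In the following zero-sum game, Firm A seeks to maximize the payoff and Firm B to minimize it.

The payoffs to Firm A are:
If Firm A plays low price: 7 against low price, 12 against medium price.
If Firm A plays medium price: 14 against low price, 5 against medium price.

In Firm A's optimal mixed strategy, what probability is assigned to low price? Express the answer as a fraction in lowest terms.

Row minima are 7 and 5, so Firm A's maximin is 7; column maxima are 14 and 12, so Firm B's minimax is 12. These differ, so the equilibrium is in mixed strategies.
Let Firm A play low price with probability p. Firm B is indifferent when 7p + 14(1−p) = 12p + 5(1−p), giving p = 9/14.

9/14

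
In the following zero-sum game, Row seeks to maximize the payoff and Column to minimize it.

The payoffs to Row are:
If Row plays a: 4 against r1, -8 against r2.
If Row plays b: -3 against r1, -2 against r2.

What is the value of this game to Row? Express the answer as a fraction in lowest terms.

-32/13

Row minima are -8 and -3, so Row's maximin is -3; column maxima are 4 and -2, so Column's minimax is -2. These differ, so the equilibrium is in mixed strategies.
Let Row play a with probability p. Column is indifferent when 4p − 3(1−p) = −8p − 2(1−p), giving p = 1/13.
Let Column play r1 with probability q. Row is indifferent when 4q − 8(1−q) = −3q − 2(1−q), giving q = 6/13.
The value is 4·(6/13) + (-8)·(7/13) = -32/13.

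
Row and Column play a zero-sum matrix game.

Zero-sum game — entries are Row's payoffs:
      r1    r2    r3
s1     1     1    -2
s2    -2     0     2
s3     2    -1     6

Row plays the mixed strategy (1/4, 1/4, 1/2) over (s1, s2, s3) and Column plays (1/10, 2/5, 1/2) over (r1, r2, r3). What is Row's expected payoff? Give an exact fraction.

59/40

Against (1/10, 2/5, 1/2), each row's expected payoff is s1: -1/2; s2: 4/5; s3: 14/5.
Taking the (1/4, 1/4, 1/2)-weighted average: (1/4)·(-1/2) + (1/4)·(4/5) + (1/2)·(14/5) = 59/40.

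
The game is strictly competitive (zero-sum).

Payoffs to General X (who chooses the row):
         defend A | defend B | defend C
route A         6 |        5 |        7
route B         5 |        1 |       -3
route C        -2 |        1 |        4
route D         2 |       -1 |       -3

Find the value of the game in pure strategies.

Row minima: 5, -3, -2, -3 → General X's maximin is 5.
Column maxima: 6, 5, 7 → General Y's minimax is 5.
They coincide at (route A, defend B), so the value is 5.

5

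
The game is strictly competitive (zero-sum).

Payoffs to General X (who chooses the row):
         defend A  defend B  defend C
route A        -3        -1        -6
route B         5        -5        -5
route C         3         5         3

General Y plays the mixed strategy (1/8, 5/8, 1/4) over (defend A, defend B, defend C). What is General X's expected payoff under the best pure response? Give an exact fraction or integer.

route A: (-3)·(1/8) + (-1)·(5/8) + (-6)·(1/4) = -5/2.
route B: (5)·(1/8) + (-5)·(5/8) + (-5)·(1/4) = -15/4.
route C: (3)·(1/8) + (5)·(5/8) + (3)·(1/4) = 17/4.
The best pure response is route C with expected payoff 17/4.

17/4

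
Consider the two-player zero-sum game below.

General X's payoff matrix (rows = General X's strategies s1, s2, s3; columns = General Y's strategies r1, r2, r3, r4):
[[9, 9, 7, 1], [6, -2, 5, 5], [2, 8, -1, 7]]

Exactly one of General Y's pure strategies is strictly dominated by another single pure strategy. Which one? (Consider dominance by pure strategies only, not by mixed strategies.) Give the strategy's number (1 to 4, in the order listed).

General Y prefers columns that give General X less. Compare r1 with r3: 7 < 9, 5 < 6, -1 < 2.
So r3 strictly dominates r1 for General Y; r1 is strictly dominated.

1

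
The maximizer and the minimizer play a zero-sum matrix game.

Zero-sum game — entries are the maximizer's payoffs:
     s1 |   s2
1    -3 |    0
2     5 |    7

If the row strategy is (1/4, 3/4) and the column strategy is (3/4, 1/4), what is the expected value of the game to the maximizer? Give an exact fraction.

Against (3/4, 1/4), each row's expected payoff is 1: -9/4; 2: 11/2.
Taking the (1/4, 3/4)-weighted average: (1/4)·(-9/4) + (3/4)·(11/2) = 57/16.

57/16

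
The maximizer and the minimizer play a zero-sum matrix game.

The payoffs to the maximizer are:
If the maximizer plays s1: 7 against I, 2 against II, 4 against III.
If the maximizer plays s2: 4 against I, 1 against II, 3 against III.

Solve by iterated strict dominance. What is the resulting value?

2

Column I is strictly dominated by II for the minimizer (2<7, 1<4); eliminate I.
Row s2 is strictly dominated by row s1 (2>1, 4>3); eliminate s2.
Column III is strictly dominated by II for the minimizer (2<4); eliminate III.
Only (s1, II) remains, with payoff 2.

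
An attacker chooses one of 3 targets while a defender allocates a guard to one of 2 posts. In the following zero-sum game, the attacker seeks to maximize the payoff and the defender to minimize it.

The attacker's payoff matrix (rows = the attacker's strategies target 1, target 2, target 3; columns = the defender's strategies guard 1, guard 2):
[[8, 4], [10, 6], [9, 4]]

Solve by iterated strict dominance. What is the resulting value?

Column guard 1 is strictly dominated by guard 2 for the defender (4<8, 6<10, 4<9); eliminate guard 1.
Row target 1 is strictly dominated by row target 2 (6>4); eliminate target 1.
Row target 3 is strictly dominated by row target 2 (6>4); eliminate target 3.
Only (target 2, guard 2) remains, with payoff 6.

6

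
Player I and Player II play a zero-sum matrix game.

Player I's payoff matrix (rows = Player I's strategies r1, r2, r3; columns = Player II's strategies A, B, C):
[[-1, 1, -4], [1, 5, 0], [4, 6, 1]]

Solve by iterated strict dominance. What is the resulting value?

1

Column B is strictly dominated by A for Player II (-1<1, 1<5, 4<6); eliminate B.
Column A is strictly dominated by C for Player II (-4<-1, 0<1, 1<4); eliminate A.
Row r2 is strictly dominated by row r3 (1>0); eliminate r2.
Row r1 is strictly dominated by row r3 (1>-4); eliminate r1.
Only (r3, C) remains, with payoff 1.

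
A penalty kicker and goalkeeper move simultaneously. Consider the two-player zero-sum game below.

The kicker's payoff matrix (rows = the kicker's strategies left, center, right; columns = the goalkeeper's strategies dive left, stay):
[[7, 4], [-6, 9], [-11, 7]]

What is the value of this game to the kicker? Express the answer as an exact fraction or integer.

29/6

Row right is strictly dominated by row center, so the kicker never plays it.
The remaining 2×2 game on (left, center) × (dive left, stay) has no saddle point. Let the kicker play left with probability p; indifference gives 7p − 6(1−p) = 4p + 9(1−p), so p = 5/6.
Similarly the goalkeeper's optimal q on dive left is 5/18, and the value is 7·(5/18) + (4)·(13/18) = 29/6.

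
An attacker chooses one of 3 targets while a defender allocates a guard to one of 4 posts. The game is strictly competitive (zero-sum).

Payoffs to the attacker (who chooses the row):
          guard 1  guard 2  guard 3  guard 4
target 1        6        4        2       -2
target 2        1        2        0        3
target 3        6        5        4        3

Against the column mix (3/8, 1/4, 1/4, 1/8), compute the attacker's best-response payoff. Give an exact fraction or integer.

39/8

target 1: (6)·(3/8) + (4)·(1/4) + (2)·(1/4) + (-2)·(1/8) = 7/2.
target 2: (1)·(3/8) + (2)·(1/4) + (0)·(1/4) + (3)·(1/8) = 5/4.
target 3: (6)·(3/8) + (5)·(1/4) + (4)·(1/4) + (3)·(1/8) = 39/8.
The best pure response is target 3 with expected payoff 39/8.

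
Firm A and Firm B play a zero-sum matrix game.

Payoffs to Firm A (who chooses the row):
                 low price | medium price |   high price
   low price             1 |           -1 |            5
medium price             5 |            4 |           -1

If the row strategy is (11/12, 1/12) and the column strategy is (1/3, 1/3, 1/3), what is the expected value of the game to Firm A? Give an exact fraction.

7/4

Against (1/3, 1/3, 1/3), each row's expected payoff is low price: 5/3; medium price: 8/3.
Taking the (11/12, 1/12)-weighted average: (11/12)·(5/3) + (1/12)·(8/3) = 7/4.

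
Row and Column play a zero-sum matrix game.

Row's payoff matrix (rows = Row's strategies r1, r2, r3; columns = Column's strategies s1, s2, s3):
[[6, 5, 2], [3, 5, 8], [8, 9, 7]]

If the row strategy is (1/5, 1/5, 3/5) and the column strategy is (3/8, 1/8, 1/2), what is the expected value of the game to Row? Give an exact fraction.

Against (3/8, 1/8, 1/2), each row's expected payoff is r1: 31/8; r2: 23/4; r3: 61/8.
Taking the (1/5, 1/5, 3/5)-weighted average: (1/5)·(31/8) + (1/5)·(23/4) + (3/5)·(61/8) = 13/2.

13/2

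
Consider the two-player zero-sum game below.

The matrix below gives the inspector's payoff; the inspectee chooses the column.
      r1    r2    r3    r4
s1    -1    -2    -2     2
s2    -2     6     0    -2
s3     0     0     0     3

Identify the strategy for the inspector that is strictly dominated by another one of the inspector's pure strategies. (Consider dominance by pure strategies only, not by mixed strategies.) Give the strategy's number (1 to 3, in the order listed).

1

Compare s1 with s3: 0 > -1, 0 > -2, 0 > -2, 3 > 2.
So s3 strictly dominates s1 for the inspector; s1 is strictly dominated.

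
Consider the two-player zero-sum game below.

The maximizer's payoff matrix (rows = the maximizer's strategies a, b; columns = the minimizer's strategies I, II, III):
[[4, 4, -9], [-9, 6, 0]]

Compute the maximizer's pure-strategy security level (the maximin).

The worst-case payoff for each row is a: -9, b: -9.
The best of these is -9.

-9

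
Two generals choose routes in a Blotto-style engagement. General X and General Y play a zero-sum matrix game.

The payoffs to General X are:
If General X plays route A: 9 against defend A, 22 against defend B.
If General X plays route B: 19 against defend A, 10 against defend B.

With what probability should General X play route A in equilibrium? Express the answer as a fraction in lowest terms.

Row minima are 9 and 10, so General X's maximin is 10; column maxima are 19 and 22, so General Y's minimax is 19. These differ, so the equilibrium is in mixed strategies.
Let General X play route A with probability p. General Y is indifferent when 9p + 19(1−p) = 22p + 10(1−p), giving p = 9/22.

9/22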